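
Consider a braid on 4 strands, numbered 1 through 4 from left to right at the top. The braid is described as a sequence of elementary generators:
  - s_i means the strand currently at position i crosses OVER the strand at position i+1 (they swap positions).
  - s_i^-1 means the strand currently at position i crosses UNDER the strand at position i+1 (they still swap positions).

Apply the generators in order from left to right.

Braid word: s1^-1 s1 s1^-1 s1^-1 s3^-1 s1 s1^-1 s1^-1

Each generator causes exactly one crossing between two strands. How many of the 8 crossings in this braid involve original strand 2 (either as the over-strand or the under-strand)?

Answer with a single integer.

Answer: 7

Derivation:
Gen 1: crossing 1x2. Involves strand 2? yes. Count so far: 1
Gen 2: crossing 2x1. Involves strand 2? yes. Count so far: 2
Gen 3: crossing 1x2. Involves strand 2? yes. Count so far: 3
Gen 4: crossing 2x1. Involves strand 2? yes. Count so far: 4
Gen 5: crossing 3x4. Involves strand 2? no. Count so far: 4
Gen 6: crossing 1x2. Involves strand 2? yes. Count so far: 5
Gen 7: crossing 2x1. Involves strand 2? yes. Count so far: 6
Gen 8: crossing 1x2. Involves strand 2? yes. Count so far: 7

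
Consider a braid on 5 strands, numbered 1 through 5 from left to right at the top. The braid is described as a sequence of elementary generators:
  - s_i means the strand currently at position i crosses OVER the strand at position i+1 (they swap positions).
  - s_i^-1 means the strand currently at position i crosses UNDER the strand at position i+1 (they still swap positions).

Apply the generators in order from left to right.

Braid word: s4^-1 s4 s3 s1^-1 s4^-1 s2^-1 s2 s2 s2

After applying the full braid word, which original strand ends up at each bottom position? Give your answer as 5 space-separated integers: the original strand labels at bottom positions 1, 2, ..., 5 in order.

Gen 1 (s4^-1): strand 4 crosses under strand 5. Perm now: [1 2 3 5 4]
Gen 2 (s4): strand 5 crosses over strand 4. Perm now: [1 2 3 4 5]
Gen 3 (s3): strand 3 crosses over strand 4. Perm now: [1 2 4 3 5]
Gen 4 (s1^-1): strand 1 crosses under strand 2. Perm now: [2 1 4 3 5]
Gen 5 (s4^-1): strand 3 crosses under strand 5. Perm now: [2 1 4 5 3]
Gen 6 (s2^-1): strand 1 crosses under strand 4. Perm now: [2 4 1 5 3]
Gen 7 (s2): strand 4 crosses over strand 1. Perm now: [2 1 4 5 3]
Gen 8 (s2): strand 1 crosses over strand 4. Perm now: [2 4 1 5 3]
Gen 9 (s2): strand 4 crosses over strand 1. Perm now: [2 1 4 5 3]

Answer: 2 1 4 5 3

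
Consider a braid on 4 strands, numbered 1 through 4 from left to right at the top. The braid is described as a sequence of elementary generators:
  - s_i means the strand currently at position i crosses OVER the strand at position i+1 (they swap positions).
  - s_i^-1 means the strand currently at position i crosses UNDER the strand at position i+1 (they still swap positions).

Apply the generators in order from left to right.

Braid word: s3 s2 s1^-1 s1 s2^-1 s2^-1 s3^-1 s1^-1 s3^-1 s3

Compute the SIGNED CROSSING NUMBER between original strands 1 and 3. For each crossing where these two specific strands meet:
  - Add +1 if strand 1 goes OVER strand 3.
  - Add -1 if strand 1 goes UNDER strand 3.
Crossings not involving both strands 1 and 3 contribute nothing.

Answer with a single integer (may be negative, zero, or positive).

Gen 1: crossing 3x4. Both 1&3? no. Sum: 0
Gen 2: crossing 2x4. Both 1&3? no. Sum: 0
Gen 3: crossing 1x4. Both 1&3? no. Sum: 0
Gen 4: crossing 4x1. Both 1&3? no. Sum: 0
Gen 5: crossing 4x2. Both 1&3? no. Sum: 0
Gen 6: crossing 2x4. Both 1&3? no. Sum: 0
Gen 7: crossing 2x3. Both 1&3? no. Sum: 0
Gen 8: crossing 1x4. Both 1&3? no. Sum: 0
Gen 9: crossing 3x2. Both 1&3? no. Sum: 0
Gen 10: crossing 2x3. Both 1&3? no. Sum: 0

Answer: 0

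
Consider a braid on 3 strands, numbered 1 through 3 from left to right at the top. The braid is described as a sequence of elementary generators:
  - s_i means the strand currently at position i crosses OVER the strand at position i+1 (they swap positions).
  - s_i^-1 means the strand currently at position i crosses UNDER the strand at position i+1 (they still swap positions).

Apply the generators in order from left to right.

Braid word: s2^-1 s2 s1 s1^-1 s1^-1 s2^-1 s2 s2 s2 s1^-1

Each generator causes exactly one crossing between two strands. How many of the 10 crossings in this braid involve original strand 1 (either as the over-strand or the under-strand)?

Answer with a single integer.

Gen 1: crossing 2x3. Involves strand 1? no. Count so far: 0
Gen 2: crossing 3x2. Involves strand 1? no. Count so far: 0
Gen 3: crossing 1x2. Involves strand 1? yes. Count so far: 1
Gen 4: crossing 2x1. Involves strand 1? yes. Count so far: 2
Gen 5: crossing 1x2. Involves strand 1? yes. Count so far: 3
Gen 6: crossing 1x3. Involves strand 1? yes. Count so far: 4
Gen 7: crossing 3x1. Involves strand 1? yes. Count so far: 5
Gen 8: crossing 1x3. Involves strand 1? yes. Count so far: 6
Gen 9: crossing 3x1. Involves strand 1? yes. Count so far: 7
Gen 10: crossing 2x1. Involves strand 1? yes. Count so far: 8

Answer: 8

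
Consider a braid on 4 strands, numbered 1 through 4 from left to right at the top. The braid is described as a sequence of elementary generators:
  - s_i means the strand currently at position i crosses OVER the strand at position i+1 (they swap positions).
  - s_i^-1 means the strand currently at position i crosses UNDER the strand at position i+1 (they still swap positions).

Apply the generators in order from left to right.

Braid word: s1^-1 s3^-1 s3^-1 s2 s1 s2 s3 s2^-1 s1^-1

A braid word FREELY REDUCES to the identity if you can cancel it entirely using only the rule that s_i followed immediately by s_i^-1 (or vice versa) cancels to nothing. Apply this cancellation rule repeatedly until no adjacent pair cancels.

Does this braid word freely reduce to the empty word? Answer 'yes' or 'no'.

Gen 1 (s1^-1): push. Stack: [s1^-1]
Gen 2 (s3^-1): push. Stack: [s1^-1 s3^-1]
Gen 3 (s3^-1): push. Stack: [s1^-1 s3^-1 s3^-1]
Gen 4 (s2): push. Stack: [s1^-1 s3^-1 s3^-1 s2]
Gen 5 (s1): push. Stack: [s1^-1 s3^-1 s3^-1 s2 s1]
Gen 6 (s2): push. Stack: [s1^-1 s3^-1 s3^-1 s2 s1 s2]
Gen 7 (s3): push. Stack: [s1^-1 s3^-1 s3^-1 s2 s1 s2 s3]
Gen 8 (s2^-1): push. Stack: [s1^-1 s3^-1 s3^-1 s2 s1 s2 s3 s2^-1]
Gen 9 (s1^-1): push. Stack: [s1^-1 s3^-1 s3^-1 s2 s1 s2 s3 s2^-1 s1^-1]
Reduced word: s1^-1 s3^-1 s3^-1 s2 s1 s2 s3 s2^-1 s1^-1

Answer: no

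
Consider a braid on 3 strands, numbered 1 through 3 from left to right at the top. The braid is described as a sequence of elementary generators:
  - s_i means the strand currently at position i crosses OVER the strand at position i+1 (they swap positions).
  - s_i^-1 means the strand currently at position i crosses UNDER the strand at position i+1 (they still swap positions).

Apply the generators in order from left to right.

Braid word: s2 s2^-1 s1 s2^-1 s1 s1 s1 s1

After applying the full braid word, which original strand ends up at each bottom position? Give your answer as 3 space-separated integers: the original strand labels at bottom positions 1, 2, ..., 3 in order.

Gen 1 (s2): strand 2 crosses over strand 3. Perm now: [1 3 2]
Gen 2 (s2^-1): strand 3 crosses under strand 2. Perm now: [1 2 3]
Gen 3 (s1): strand 1 crosses over strand 2. Perm now: [2 1 3]
Gen 4 (s2^-1): strand 1 crosses under strand 3. Perm now: [2 3 1]
Gen 5 (s1): strand 2 crosses over strand 3. Perm now: [3 2 1]
Gen 6 (s1): strand 3 crosses over strand 2. Perm now: [2 3 1]
Gen 7 (s1): strand 2 crosses over strand 3. Perm now: [3 2 1]
Gen 8 (s1): strand 3 crosses over strand 2. Perm now: [2 3 1]

Answer: 2 3 1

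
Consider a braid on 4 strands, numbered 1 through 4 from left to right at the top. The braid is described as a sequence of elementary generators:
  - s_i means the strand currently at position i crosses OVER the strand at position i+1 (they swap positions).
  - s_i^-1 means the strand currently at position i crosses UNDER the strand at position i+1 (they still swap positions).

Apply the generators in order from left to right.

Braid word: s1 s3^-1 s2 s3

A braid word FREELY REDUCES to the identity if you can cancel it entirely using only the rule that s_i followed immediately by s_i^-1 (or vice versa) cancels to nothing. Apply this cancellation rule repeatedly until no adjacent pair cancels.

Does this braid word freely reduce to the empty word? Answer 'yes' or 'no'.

Answer: no

Derivation:
Gen 1 (s1): push. Stack: [s1]
Gen 2 (s3^-1): push. Stack: [s1 s3^-1]
Gen 3 (s2): push. Stack: [s1 s3^-1 s2]
Gen 4 (s3): push. Stack: [s1 s3^-1 s2 s3]
Reduced word: s1 s3^-1 s2 s3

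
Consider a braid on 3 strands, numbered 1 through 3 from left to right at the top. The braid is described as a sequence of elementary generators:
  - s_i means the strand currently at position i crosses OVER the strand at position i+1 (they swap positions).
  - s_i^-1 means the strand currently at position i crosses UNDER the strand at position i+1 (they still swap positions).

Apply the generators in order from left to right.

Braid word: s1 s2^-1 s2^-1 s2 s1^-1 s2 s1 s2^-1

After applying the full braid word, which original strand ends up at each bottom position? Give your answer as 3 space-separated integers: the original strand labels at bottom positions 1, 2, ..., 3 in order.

Answer: 1 2 3

Derivation:
Gen 1 (s1): strand 1 crosses over strand 2. Perm now: [2 1 3]
Gen 2 (s2^-1): strand 1 crosses under strand 3. Perm now: [2 3 1]
Gen 3 (s2^-1): strand 3 crosses under strand 1. Perm now: [2 1 3]
Gen 4 (s2): strand 1 crosses over strand 3. Perm now: [2 3 1]
Gen 5 (s1^-1): strand 2 crosses under strand 3. Perm now: [3 2 1]
Gen 6 (s2): strand 2 crosses over strand 1. Perm now: [3 1 2]
Gen 7 (s1): strand 3 crosses over strand 1. Perm now: [1 3 2]
Gen 8 (s2^-1): strand 3 crosses under strand 2. Perm now: [1 2 3]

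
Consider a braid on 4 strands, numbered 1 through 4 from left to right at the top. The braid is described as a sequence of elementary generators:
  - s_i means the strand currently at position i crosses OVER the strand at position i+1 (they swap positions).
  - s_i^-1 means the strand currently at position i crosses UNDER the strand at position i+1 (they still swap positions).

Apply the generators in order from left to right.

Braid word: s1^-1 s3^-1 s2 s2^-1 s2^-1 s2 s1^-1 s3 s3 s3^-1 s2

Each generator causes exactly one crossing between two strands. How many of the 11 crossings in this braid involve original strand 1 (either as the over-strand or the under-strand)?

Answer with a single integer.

Gen 1: crossing 1x2. Involves strand 1? yes. Count so far: 1
Gen 2: crossing 3x4. Involves strand 1? no. Count so far: 1
Gen 3: crossing 1x4. Involves strand 1? yes. Count so far: 2
Gen 4: crossing 4x1. Involves strand 1? yes. Count so far: 3
Gen 5: crossing 1x4. Involves strand 1? yes. Count so far: 4
Gen 6: crossing 4x1. Involves strand 1? yes. Count so far: 5
Gen 7: crossing 2x1. Involves strand 1? yes. Count so far: 6
Gen 8: crossing 4x3. Involves strand 1? no. Count so far: 6
Gen 9: crossing 3x4. Involves strand 1? no. Count so far: 6
Gen 10: crossing 4x3. Involves strand 1? no. Count so far: 6
Gen 11: crossing 2x3. Involves strand 1? no. Count so far: 6

Answer: 6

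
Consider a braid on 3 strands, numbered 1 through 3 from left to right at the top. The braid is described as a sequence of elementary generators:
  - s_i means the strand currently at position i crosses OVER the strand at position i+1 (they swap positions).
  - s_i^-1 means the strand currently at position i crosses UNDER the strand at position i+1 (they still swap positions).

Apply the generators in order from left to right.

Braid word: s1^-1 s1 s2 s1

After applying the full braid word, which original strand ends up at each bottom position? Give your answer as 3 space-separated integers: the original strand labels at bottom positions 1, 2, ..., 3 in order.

Gen 1 (s1^-1): strand 1 crosses under strand 2. Perm now: [2 1 3]
Gen 2 (s1): strand 2 crosses over strand 1. Perm now: [1 2 3]
Gen 3 (s2): strand 2 crosses over strand 3. Perm now: [1 3 2]
Gen 4 (s1): strand 1 crosses over strand 3. Perm now: [3 1 2]

Answer: 3 1 2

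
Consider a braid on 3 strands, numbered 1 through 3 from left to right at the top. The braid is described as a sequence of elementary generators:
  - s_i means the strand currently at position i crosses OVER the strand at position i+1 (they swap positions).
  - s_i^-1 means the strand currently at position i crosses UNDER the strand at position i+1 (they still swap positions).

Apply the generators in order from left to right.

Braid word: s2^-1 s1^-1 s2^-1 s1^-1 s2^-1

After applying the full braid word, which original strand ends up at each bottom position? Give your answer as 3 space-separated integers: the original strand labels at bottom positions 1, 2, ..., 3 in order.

Gen 1 (s2^-1): strand 2 crosses under strand 3. Perm now: [1 3 2]
Gen 2 (s1^-1): strand 1 crosses under strand 3. Perm now: [3 1 2]
Gen 3 (s2^-1): strand 1 crosses under strand 2. Perm now: [3 2 1]
Gen 4 (s1^-1): strand 3 crosses under strand 2. Perm now: [2 3 1]
Gen 5 (s2^-1): strand 3 crosses under strand 1. Perm now: [2 1 3]

Answer: 2 1 3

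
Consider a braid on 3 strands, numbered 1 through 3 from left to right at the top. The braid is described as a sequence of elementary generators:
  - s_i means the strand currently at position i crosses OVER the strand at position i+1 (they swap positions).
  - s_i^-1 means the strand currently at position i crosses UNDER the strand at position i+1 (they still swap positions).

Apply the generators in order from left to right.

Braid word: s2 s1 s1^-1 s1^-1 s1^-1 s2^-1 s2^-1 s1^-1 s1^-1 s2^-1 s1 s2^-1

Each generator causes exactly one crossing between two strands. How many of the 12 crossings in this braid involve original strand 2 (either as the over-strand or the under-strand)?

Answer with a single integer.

Gen 1: crossing 2x3. Involves strand 2? yes. Count so far: 1
Gen 2: crossing 1x3. Involves strand 2? no. Count so far: 1
Gen 3: crossing 3x1. Involves strand 2? no. Count so far: 1
Gen 4: crossing 1x3. Involves strand 2? no. Count so far: 1
Gen 5: crossing 3x1. Involves strand 2? no. Count so far: 1
Gen 6: crossing 3x2. Involves strand 2? yes. Count so far: 2
Gen 7: crossing 2x3. Involves strand 2? yes. Count so far: 3
Gen 8: crossing 1x3. Involves strand 2? no. Count so far: 3
Gen 9: crossing 3x1. Involves strand 2? no. Count so far: 3
Gen 10: crossing 3x2. Involves strand 2? yes. Count so far: 4
Gen 11: crossing 1x2. Involves strand 2? yes. Count so far: 5
Gen 12: crossing 1x3. Involves strand 2? no. Count so far: 5

Answer: 5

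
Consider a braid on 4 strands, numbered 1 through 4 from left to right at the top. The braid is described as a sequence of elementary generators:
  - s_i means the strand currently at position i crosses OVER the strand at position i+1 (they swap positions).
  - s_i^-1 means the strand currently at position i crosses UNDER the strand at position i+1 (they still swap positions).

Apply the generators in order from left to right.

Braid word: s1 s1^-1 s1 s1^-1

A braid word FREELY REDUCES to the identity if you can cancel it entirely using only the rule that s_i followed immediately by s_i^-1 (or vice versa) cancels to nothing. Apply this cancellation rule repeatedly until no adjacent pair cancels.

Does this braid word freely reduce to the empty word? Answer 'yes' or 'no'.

Gen 1 (s1): push. Stack: [s1]
Gen 2 (s1^-1): cancels prior s1. Stack: []
Gen 3 (s1): push. Stack: [s1]
Gen 4 (s1^-1): cancels prior s1. Stack: []
Reduced word: (empty)

Answer: yes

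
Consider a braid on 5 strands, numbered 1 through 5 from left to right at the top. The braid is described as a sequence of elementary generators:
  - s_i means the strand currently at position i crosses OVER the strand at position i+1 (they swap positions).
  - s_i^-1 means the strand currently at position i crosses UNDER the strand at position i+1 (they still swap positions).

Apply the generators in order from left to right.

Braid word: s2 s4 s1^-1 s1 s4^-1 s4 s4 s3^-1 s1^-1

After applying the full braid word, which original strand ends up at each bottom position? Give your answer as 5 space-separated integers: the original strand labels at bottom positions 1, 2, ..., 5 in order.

Answer: 3 1 4 2 5

Derivation:
Gen 1 (s2): strand 2 crosses over strand 3. Perm now: [1 3 2 4 5]
Gen 2 (s4): strand 4 crosses over strand 5. Perm now: [1 3 2 5 4]
Gen 3 (s1^-1): strand 1 crosses under strand 3. Perm now: [3 1 2 5 4]
Gen 4 (s1): strand 3 crosses over strand 1. Perm now: [1 3 2 5 4]
Gen 5 (s4^-1): strand 5 crosses under strand 4. Perm now: [1 3 2 4 5]
Gen 6 (s4): strand 4 crosses over strand 5. Perm now: [1 3 2 5 4]
Gen 7 (s4): strand 5 crosses over strand 4. Perm now: [1 3 2 4 5]
Gen 8 (s3^-1): strand 2 crosses under strand 4. Perm now: [1 3 4 2 5]
Gen 9 (s1^-1): strand 1 crosses under strand 3. Perm now: [3 1 4 2 5]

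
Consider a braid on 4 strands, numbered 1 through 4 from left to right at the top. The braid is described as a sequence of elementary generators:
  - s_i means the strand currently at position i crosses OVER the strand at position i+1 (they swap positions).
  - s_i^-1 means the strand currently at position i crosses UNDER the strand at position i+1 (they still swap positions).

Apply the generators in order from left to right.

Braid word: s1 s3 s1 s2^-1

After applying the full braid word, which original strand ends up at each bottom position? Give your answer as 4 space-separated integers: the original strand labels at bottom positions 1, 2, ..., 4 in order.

Answer: 1 4 2 3

Derivation:
Gen 1 (s1): strand 1 crosses over strand 2. Perm now: [2 1 3 4]
Gen 2 (s3): strand 3 crosses over strand 4. Perm now: [2 1 4 3]
Gen 3 (s1): strand 2 crosses over strand 1. Perm now: [1 2 4 3]
Gen 4 (s2^-1): strand 2 crosses under strand 4. Perm now: [1 4 2 3]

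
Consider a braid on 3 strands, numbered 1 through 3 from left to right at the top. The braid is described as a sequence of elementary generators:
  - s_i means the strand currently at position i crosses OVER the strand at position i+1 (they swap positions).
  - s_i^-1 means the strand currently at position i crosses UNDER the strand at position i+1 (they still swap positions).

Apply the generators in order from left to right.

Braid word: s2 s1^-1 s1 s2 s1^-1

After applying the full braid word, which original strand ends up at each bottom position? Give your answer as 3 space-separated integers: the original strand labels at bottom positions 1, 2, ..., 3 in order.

Gen 1 (s2): strand 2 crosses over strand 3. Perm now: [1 3 2]
Gen 2 (s1^-1): strand 1 crosses under strand 3. Perm now: [3 1 2]
Gen 3 (s1): strand 3 crosses over strand 1. Perm now: [1 3 2]
Gen 4 (s2): strand 3 crosses over strand 2. Perm now: [1 2 3]
Gen 5 (s1^-1): strand 1 crosses under strand 2. Perm now: [2 1 3]

Answer: 2 1 3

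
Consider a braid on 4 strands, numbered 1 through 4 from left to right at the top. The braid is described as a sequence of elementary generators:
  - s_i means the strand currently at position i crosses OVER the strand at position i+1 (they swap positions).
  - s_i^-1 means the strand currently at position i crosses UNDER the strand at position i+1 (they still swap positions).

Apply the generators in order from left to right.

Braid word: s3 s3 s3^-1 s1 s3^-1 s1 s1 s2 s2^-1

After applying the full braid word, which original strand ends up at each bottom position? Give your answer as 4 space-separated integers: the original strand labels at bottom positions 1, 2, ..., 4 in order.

Gen 1 (s3): strand 3 crosses over strand 4. Perm now: [1 2 4 3]
Gen 2 (s3): strand 4 crosses over strand 3. Perm now: [1 2 3 4]
Gen 3 (s3^-1): strand 3 crosses under strand 4. Perm now: [1 2 4 3]
Gen 4 (s1): strand 1 crosses over strand 2. Perm now: [2 1 4 3]
Gen 5 (s3^-1): strand 4 crosses under strand 3. Perm now: [2 1 3 4]
Gen 6 (s1): strand 2 crosses over strand 1. Perm now: [1 2 3 4]
Gen 7 (s1): strand 1 crosses over strand 2. Perm now: [2 1 3 4]
Gen 8 (s2): strand 1 crosses over strand 3. Perm now: [2 3 1 4]
Gen 9 (s2^-1): strand 3 crosses under strand 1. Perm now: [2 1 3 4]

Answer: 2 1 3 4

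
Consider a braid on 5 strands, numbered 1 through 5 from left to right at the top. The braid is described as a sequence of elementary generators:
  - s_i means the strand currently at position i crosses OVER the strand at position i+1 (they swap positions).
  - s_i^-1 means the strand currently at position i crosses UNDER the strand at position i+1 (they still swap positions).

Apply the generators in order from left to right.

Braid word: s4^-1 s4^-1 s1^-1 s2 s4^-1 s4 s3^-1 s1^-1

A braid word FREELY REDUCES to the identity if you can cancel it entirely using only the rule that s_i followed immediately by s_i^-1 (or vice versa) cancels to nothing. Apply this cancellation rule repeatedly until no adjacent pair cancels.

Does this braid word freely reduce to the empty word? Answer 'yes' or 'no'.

Answer: no

Derivation:
Gen 1 (s4^-1): push. Stack: [s4^-1]
Gen 2 (s4^-1): push. Stack: [s4^-1 s4^-1]
Gen 3 (s1^-1): push. Stack: [s4^-1 s4^-1 s1^-1]
Gen 4 (s2): push. Stack: [s4^-1 s4^-1 s1^-1 s2]
Gen 5 (s4^-1): push. Stack: [s4^-1 s4^-1 s1^-1 s2 s4^-1]
Gen 6 (s4): cancels prior s4^-1. Stack: [s4^-1 s4^-1 s1^-1 s2]
Gen 7 (s3^-1): push. Stack: [s4^-1 s4^-1 s1^-1 s2 s3^-1]
Gen 8 (s1^-1): push. Stack: [s4^-1 s4^-1 s1^-1 s2 s3^-1 s1^-1]
Reduced word: s4^-1 s4^-1 s1^-1 s2 s3^-1 s1^-1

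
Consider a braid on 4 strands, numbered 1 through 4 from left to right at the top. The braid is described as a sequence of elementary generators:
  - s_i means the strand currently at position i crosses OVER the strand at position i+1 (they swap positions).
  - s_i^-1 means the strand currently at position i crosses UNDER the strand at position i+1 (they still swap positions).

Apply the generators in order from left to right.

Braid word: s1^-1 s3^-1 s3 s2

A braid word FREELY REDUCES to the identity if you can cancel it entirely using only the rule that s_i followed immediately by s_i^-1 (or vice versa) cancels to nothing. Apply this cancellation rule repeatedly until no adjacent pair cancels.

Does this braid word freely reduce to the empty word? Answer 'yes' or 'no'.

Answer: no

Derivation:
Gen 1 (s1^-1): push. Stack: [s1^-1]
Gen 2 (s3^-1): push. Stack: [s1^-1 s3^-1]
Gen 3 (s3): cancels prior s3^-1. Stack: [s1^-1]
Gen 4 (s2): push. Stack: [s1^-1 s2]
Reduced word: s1^-1 s2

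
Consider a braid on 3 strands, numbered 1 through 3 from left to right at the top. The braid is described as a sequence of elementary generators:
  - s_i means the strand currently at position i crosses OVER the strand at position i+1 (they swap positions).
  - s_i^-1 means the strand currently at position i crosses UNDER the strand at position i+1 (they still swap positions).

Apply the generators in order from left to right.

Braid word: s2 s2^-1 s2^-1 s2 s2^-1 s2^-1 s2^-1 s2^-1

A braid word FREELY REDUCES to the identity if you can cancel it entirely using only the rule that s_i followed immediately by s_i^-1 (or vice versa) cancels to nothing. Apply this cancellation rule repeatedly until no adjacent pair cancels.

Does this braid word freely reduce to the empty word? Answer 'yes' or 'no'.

Answer: no

Derivation:
Gen 1 (s2): push. Stack: [s2]
Gen 2 (s2^-1): cancels prior s2. Stack: []
Gen 3 (s2^-1): push. Stack: [s2^-1]
Gen 4 (s2): cancels prior s2^-1. Stack: []
Gen 5 (s2^-1): push. Stack: [s2^-1]
Gen 6 (s2^-1): push. Stack: [s2^-1 s2^-1]
Gen 7 (s2^-1): push. Stack: [s2^-1 s2^-1 s2^-1]
Gen 8 (s2^-1): push. Stack: [s2^-1 s2^-1 s2^-1 s2^-1]
Reduced word: s2^-1 s2^-1 s2^-1 s2^-1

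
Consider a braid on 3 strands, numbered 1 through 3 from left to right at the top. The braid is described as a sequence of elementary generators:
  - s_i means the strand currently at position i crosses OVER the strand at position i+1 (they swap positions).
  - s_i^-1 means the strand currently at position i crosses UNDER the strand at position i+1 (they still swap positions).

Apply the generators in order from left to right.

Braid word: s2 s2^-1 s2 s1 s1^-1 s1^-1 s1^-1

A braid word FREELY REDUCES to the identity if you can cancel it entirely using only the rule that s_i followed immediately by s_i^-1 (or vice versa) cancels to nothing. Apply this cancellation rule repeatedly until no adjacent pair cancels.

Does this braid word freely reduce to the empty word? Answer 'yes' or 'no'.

Gen 1 (s2): push. Stack: [s2]
Gen 2 (s2^-1): cancels prior s2. Stack: []
Gen 3 (s2): push. Stack: [s2]
Gen 4 (s1): push. Stack: [s2 s1]
Gen 5 (s1^-1): cancels prior s1. Stack: [s2]
Gen 6 (s1^-1): push. Stack: [s2 s1^-1]
Gen 7 (s1^-1): push. Stack: [s2 s1^-1 s1^-1]
Reduced word: s2 s1^-1 s1^-1

Answer: no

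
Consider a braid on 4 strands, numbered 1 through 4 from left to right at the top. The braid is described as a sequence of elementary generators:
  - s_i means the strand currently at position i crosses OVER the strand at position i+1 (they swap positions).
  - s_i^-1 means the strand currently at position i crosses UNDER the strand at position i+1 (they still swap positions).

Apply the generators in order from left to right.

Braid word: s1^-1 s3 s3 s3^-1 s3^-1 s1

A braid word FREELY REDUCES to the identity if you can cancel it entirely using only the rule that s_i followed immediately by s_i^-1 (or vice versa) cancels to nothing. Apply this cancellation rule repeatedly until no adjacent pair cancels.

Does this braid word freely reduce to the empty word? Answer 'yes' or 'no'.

Gen 1 (s1^-1): push. Stack: [s1^-1]
Gen 2 (s3): push. Stack: [s1^-1 s3]
Gen 3 (s3): push. Stack: [s1^-1 s3 s3]
Gen 4 (s3^-1): cancels prior s3. Stack: [s1^-1 s3]
Gen 5 (s3^-1): cancels prior s3. Stack: [s1^-1]
Gen 6 (s1): cancels prior s1^-1. Stack: []
Reduced word: (empty)

Answer: yes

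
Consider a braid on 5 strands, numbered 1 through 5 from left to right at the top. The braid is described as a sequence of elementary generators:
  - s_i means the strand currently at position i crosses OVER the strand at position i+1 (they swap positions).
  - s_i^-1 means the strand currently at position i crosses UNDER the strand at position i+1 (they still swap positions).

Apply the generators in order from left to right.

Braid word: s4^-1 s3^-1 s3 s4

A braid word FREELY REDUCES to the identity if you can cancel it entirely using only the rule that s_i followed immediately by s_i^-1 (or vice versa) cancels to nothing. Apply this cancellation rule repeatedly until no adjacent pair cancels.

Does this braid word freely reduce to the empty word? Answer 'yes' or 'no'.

Gen 1 (s4^-1): push. Stack: [s4^-1]
Gen 2 (s3^-1): push. Stack: [s4^-1 s3^-1]
Gen 3 (s3): cancels prior s3^-1. Stack: [s4^-1]
Gen 4 (s4): cancels prior s4^-1. Stack: []
Reduced word: (empty)

Answer: yes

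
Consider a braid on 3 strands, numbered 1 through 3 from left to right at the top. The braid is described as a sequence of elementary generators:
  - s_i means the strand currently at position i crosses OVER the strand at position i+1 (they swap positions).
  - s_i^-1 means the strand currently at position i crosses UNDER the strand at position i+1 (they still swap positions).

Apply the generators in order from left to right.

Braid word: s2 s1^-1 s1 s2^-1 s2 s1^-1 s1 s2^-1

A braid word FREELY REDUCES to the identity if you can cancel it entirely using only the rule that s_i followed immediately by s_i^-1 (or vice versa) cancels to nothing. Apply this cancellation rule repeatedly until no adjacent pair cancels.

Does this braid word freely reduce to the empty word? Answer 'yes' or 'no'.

Gen 1 (s2): push. Stack: [s2]
Gen 2 (s1^-1): push. Stack: [s2 s1^-1]
Gen 3 (s1): cancels prior s1^-1. Stack: [s2]
Gen 4 (s2^-1): cancels prior s2. Stack: []
Gen 5 (s2): push. Stack: [s2]
Gen 6 (s1^-1): push. Stack: [s2 s1^-1]
Gen 7 (s1): cancels prior s1^-1. Stack: [s2]
Gen 8 (s2^-1): cancels prior s2. Stack: []
Reduced word: (empty)

Answer: yes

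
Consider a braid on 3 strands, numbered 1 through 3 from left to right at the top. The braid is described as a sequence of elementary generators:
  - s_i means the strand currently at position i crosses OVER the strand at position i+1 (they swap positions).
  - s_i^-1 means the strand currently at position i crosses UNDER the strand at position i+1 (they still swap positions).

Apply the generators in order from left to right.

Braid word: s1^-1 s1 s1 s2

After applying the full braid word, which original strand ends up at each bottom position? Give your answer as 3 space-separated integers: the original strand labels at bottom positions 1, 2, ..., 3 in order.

Gen 1 (s1^-1): strand 1 crosses under strand 2. Perm now: [2 1 3]
Gen 2 (s1): strand 2 crosses over strand 1. Perm now: [1 2 3]
Gen 3 (s1): strand 1 crosses over strand 2. Perm now: [2 1 3]
Gen 4 (s2): strand 1 crosses over strand 3. Perm now: [2 3 1]

Answer: 2 3 1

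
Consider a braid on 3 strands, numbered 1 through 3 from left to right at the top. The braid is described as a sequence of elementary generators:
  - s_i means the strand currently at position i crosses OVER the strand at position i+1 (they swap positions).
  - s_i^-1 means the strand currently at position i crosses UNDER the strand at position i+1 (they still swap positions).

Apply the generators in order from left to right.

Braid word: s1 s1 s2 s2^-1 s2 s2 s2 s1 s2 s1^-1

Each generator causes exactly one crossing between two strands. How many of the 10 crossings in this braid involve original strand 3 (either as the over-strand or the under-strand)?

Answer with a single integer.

Gen 1: crossing 1x2. Involves strand 3? no. Count so far: 0
Gen 2: crossing 2x1. Involves strand 3? no. Count so far: 0
Gen 3: crossing 2x3. Involves strand 3? yes. Count so far: 1
Gen 4: crossing 3x2. Involves strand 3? yes. Count so far: 2
Gen 5: crossing 2x3. Involves strand 3? yes. Count so far: 3
Gen 6: crossing 3x2. Involves strand 3? yes. Count so far: 4
Gen 7: crossing 2x3. Involves strand 3? yes. Count so far: 5
Gen 8: crossing 1x3. Involves strand 3? yes. Count so far: 6
Gen 9: crossing 1x2. Involves strand 3? no. Count so far: 6
Gen 10: crossing 3x2. Involves strand 3? yes. Count so far: 7

Answer: 7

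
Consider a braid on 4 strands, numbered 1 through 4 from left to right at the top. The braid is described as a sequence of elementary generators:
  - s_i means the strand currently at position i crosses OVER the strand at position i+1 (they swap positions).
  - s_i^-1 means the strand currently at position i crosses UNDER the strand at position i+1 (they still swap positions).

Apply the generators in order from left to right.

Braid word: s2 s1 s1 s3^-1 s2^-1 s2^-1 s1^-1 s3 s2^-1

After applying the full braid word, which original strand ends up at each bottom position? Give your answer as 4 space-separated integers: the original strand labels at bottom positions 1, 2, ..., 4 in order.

Answer: 3 2 1 4

Derivation:
Gen 1 (s2): strand 2 crosses over strand 3. Perm now: [1 3 2 4]
Gen 2 (s1): strand 1 crosses over strand 3. Perm now: [3 1 2 4]
Gen 3 (s1): strand 3 crosses over strand 1. Perm now: [1 3 2 4]
Gen 4 (s3^-1): strand 2 crosses under strand 4. Perm now: [1 3 4 2]
Gen 5 (s2^-1): strand 3 crosses under strand 4. Perm now: [1 4 3 2]
Gen 6 (s2^-1): strand 4 crosses under strand 3. Perm now: [1 3 4 2]
Gen 7 (s1^-1): strand 1 crosses under strand 3. Perm now: [3 1 4 2]
Gen 8 (s3): strand 4 crosses over strand 2. Perm now: [3 1 2 4]
Gen 9 (s2^-1): strand 1 crosses under strand 2. Perm now: [3 2 1 4]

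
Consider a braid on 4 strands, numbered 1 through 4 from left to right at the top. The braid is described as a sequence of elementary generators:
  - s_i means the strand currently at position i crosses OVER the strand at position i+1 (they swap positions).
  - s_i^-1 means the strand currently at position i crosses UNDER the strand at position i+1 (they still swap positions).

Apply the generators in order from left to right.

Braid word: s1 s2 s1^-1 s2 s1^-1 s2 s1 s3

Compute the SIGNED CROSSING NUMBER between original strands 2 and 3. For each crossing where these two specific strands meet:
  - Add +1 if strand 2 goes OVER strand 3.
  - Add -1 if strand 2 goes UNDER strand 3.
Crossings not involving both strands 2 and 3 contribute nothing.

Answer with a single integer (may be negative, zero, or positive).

Answer: -2

Derivation:
Gen 1: crossing 1x2. Both 2&3? no. Sum: 0
Gen 2: crossing 1x3. Both 2&3? no. Sum: 0
Gen 3: 2 under 3. Both 2&3? yes. Contrib: -1. Sum: -1
Gen 4: crossing 2x1. Both 2&3? no. Sum: -1
Gen 5: crossing 3x1. Both 2&3? no. Sum: -1
Gen 6: 3 over 2. Both 2&3? yes. Contrib: -1. Sum: -2
Gen 7: crossing 1x2. Both 2&3? no. Sum: -2
Gen 8: crossing 3x4. Both 2&3? no. Sum: -2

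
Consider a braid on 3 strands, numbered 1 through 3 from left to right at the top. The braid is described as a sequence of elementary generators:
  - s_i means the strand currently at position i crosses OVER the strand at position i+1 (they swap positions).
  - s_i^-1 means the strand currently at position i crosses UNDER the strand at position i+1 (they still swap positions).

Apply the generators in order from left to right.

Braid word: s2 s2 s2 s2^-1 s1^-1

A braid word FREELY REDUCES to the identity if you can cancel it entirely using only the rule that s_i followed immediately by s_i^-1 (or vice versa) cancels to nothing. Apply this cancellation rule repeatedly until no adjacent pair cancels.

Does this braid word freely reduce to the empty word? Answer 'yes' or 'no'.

Gen 1 (s2): push. Stack: [s2]
Gen 2 (s2): push. Stack: [s2 s2]
Gen 3 (s2): push. Stack: [s2 s2 s2]
Gen 4 (s2^-1): cancels prior s2. Stack: [s2 s2]
Gen 5 (s1^-1): push. Stack: [s2 s2 s1^-1]
Reduced word: s2 s2 s1^-1

Answer: no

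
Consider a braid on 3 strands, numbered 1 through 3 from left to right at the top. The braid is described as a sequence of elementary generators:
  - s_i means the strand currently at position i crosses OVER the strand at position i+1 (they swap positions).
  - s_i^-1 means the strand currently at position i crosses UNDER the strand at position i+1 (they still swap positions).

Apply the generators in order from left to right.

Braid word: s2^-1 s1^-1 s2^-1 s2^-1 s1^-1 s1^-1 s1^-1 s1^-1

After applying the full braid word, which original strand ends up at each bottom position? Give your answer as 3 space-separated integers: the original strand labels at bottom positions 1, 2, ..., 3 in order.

Gen 1 (s2^-1): strand 2 crosses under strand 3. Perm now: [1 3 2]
Gen 2 (s1^-1): strand 1 crosses under strand 3. Perm now: [3 1 2]
Gen 3 (s2^-1): strand 1 crosses under strand 2. Perm now: [3 2 1]
Gen 4 (s2^-1): strand 2 crosses under strand 1. Perm now: [3 1 2]
Gen 5 (s1^-1): strand 3 crosses under strand 1. Perm now: [1 3 2]
Gen 6 (s1^-1): strand 1 crosses under strand 3. Perm now: [3 1 2]
Gen 7 (s1^-1): strand 3 crosses under strand 1. Perm now: [1 3 2]
Gen 8 (s1^-1): strand 1 crosses under strand 3. Perm now: [3 1 2]

Answer: 3 1 2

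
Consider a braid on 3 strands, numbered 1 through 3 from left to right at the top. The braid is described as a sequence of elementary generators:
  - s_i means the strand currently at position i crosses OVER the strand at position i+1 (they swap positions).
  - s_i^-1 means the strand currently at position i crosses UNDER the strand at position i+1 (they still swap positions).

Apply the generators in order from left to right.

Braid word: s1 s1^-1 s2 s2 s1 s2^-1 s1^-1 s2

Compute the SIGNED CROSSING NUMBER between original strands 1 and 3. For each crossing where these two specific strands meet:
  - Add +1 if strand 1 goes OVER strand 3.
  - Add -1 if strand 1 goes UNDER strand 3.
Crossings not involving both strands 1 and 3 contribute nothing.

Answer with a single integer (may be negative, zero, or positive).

Answer: -1

Derivation:
Gen 1: crossing 1x2. Both 1&3? no. Sum: 0
Gen 2: crossing 2x1. Both 1&3? no. Sum: 0
Gen 3: crossing 2x3. Both 1&3? no. Sum: 0
Gen 4: crossing 3x2. Both 1&3? no. Sum: 0
Gen 5: crossing 1x2. Both 1&3? no. Sum: 0
Gen 6: 1 under 3. Both 1&3? yes. Contrib: -1. Sum: -1
Gen 7: crossing 2x3. Both 1&3? no. Sum: -1
Gen 8: crossing 2x1. Both 1&3? no. Sum: -1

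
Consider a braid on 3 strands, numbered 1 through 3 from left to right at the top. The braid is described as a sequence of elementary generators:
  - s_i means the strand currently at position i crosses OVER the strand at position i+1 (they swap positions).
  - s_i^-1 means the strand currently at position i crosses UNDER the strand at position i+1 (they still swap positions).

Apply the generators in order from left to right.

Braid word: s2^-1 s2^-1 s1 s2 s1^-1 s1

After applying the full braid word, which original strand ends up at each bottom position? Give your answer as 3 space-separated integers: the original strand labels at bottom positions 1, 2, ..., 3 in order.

Gen 1 (s2^-1): strand 2 crosses under strand 3. Perm now: [1 3 2]
Gen 2 (s2^-1): strand 3 crosses under strand 2. Perm now: [1 2 3]
Gen 3 (s1): strand 1 crosses over strand 2. Perm now: [2 1 3]
Gen 4 (s2): strand 1 crosses over strand 3. Perm now: [2 3 1]
Gen 5 (s1^-1): strand 2 crosses under strand 3. Perm now: [3 2 1]
Gen 6 (s1): strand 3 crosses over strand 2. Perm now: [2 3 1]

Answer: 2 3 1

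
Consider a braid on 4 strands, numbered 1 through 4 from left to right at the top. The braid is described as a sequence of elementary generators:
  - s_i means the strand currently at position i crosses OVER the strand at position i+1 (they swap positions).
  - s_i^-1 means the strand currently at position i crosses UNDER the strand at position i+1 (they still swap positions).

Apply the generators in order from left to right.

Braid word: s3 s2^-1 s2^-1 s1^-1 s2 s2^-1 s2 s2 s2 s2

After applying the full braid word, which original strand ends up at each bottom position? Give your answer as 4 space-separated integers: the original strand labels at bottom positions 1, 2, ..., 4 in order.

Gen 1 (s3): strand 3 crosses over strand 4. Perm now: [1 2 4 3]
Gen 2 (s2^-1): strand 2 crosses under strand 4. Perm now: [1 4 2 3]
Gen 3 (s2^-1): strand 4 crosses under strand 2. Perm now: [1 2 4 3]
Gen 4 (s1^-1): strand 1 crosses under strand 2. Perm now: [2 1 4 3]
Gen 5 (s2): strand 1 crosses over strand 4. Perm now: [2 4 1 3]
Gen 6 (s2^-1): strand 4 crosses under strand 1. Perm now: [2 1 4 3]
Gen 7 (s2): strand 1 crosses over strand 4. Perm now: [2 4 1 3]
Gen 8 (s2): strand 4 crosses over strand 1. Perm now: [2 1 4 3]
Gen 9 (s2): strand 1 crosses over strand 4. Perm now: [2 4 1 3]
Gen 10 (s2): strand 4 crosses over strand 1. Perm now: [2 1 4 3]

Answer: 2 1 4 3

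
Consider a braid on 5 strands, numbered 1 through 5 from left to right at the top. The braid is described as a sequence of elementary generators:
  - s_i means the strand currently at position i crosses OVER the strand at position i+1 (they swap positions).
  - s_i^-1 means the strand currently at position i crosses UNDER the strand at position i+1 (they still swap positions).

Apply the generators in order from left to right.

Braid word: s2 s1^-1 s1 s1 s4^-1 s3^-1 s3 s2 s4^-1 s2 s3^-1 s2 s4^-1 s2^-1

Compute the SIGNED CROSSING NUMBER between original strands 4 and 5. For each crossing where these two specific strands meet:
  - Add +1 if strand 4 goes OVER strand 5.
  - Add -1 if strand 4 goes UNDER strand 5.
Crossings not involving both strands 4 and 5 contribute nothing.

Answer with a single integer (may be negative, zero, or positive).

Answer: 0

Derivation:
Gen 1: crossing 2x3. Both 4&5? no. Sum: 0
Gen 2: crossing 1x3. Both 4&5? no. Sum: 0
Gen 3: crossing 3x1. Both 4&5? no. Sum: 0
Gen 4: crossing 1x3. Both 4&5? no. Sum: 0
Gen 5: 4 under 5. Both 4&5? yes. Contrib: -1. Sum: -1
Gen 6: crossing 2x5. Both 4&5? no. Sum: -1
Gen 7: crossing 5x2. Both 4&5? no. Sum: -1
Gen 8: crossing 1x2. Both 4&5? no. Sum: -1
Gen 9: 5 under 4. Both 4&5? yes. Contrib: +1. Sum: 0
Gen 10: crossing 2x1. Both 4&5? no. Sum: 0
Gen 11: crossing 2x4. Both 4&5? no. Sum: 0
Gen 12: crossing 1x4. Both 4&5? no. Sum: 0
Gen 13: crossing 2x5. Both 4&5? no. Sum: 0
Gen 14: crossing 4x1. Both 4&5? no. Sum: 0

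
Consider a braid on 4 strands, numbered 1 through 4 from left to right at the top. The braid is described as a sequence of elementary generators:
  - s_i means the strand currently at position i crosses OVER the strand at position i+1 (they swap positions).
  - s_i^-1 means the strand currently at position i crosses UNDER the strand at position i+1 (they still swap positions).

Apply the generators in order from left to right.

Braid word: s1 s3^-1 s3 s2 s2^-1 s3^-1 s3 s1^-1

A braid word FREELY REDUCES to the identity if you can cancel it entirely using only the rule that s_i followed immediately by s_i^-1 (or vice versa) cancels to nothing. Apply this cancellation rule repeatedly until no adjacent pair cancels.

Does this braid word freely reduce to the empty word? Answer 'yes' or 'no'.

Gen 1 (s1): push. Stack: [s1]
Gen 2 (s3^-1): push. Stack: [s1 s3^-1]
Gen 3 (s3): cancels prior s3^-1. Stack: [s1]
Gen 4 (s2): push. Stack: [s1 s2]
Gen 5 (s2^-1): cancels prior s2. Stack: [s1]
Gen 6 (s3^-1): push. Stack: [s1 s3^-1]
Gen 7 (s3): cancels prior s3^-1. Stack: [s1]
Gen 8 (s1^-1): cancels prior s1. Stack: []
Reduced word: (empty)

Answer: yes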